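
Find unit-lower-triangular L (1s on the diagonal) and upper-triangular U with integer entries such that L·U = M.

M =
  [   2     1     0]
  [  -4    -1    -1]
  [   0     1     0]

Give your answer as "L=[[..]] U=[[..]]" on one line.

L=[[1,0,0],[-2,1,0],[0,1,1]] U=[[2,1,0],[0,1,-1],[0,0,1]]

  r1 -= -2·r0 → [0,1,-1]
  r2 -= 0·r0 → [0,1,0]
  r2 -= 1·r1 → [0,0,1]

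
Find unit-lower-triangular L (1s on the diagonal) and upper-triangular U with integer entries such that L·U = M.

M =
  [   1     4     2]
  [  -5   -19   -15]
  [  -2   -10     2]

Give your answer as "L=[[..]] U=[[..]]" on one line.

  row1 -= -5·row0 → [0,1,-5]
  row2 -= -2·row0 → [0,-2,6]
  row2 -= -2·row1 → [0,0,-4]

L=[[1,0,0],[-5,1,0],[-2,-2,1]] U=[[1,4,2],[0,1,-5],[0,0,-4]]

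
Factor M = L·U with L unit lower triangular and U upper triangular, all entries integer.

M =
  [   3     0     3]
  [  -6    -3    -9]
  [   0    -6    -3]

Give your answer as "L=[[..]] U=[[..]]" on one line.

  R1 -= -2·R0 → [0,-3,-3]
  R2 -= 0·R0 → [0,-6,-3]
  R2 -= 2·R1 → [0,0,3]

L=[[1,0,0],[-2,1,0],[0,2,1]] U=[[3,0,3],[0,-3,-3],[0,0,3]]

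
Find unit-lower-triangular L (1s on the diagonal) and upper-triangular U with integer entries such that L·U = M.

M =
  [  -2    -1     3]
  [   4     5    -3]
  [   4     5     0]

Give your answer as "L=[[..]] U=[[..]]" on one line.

  R1 -= -2·R0 → [0,3,3]
  R2 -= -2·R0 → [0,3,6]
  R2 -= 1·R1 → [0,0,3]

L=[[1,0,0],[-2,1,0],[-2,1,1]] U=[[-2,-1,3],[0,3,3],[0,0,3]]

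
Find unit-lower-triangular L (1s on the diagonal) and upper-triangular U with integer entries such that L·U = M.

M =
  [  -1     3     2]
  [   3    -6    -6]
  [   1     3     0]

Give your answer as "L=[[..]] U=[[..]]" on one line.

L=[[1,0,0],[-3,1,0],[-1,2,1]] U=[[-1,3,2],[0,3,0],[0,0,2]]

  row1 -= -3·row0 → [0,3,0]
  row2 -= -1·row0 → [0,6,2]
  row2 -= 2·row1 → [0,0,2]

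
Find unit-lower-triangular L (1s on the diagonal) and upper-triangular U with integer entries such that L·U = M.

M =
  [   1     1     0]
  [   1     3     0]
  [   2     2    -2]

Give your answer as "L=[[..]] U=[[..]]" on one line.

L=[[1,0,0],[1,1,0],[2,0,1]] U=[[1,1,0],[0,2,0],[0,0,-2]]

  row1 -= 1·row0 → [0,2,0]
  row2 -= 2·row0 → [0,0,-2]
  row2 -= 0·row1 → [0,0,-2]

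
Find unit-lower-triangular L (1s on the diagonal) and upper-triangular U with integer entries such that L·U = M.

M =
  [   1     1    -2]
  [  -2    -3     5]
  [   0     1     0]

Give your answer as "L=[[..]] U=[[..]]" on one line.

L=[[1,0,0],[-2,1,0],[0,-1,1]] U=[[1,1,-2],[0,-1,1],[0,0,1]]

  r1 -= -2·r0 → [0,-1,1]
  r2 -= 0·r0 → [0,1,0]
  r2 -= -1·r1 → [0,0,1]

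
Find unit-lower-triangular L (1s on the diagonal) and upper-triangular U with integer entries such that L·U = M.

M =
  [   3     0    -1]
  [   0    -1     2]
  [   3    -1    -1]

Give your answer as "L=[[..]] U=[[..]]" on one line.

  r1 -= 0·r0 → [0,-1,2]
  r2 -= 1·r0 → [0,-1,0]
  r2 -= 1·r1 → [0,0,-2]

L=[[1,0,0],[0,1,0],[1,1,1]] U=[[3,0,-1],[0,-1,2],[0,0,-2]]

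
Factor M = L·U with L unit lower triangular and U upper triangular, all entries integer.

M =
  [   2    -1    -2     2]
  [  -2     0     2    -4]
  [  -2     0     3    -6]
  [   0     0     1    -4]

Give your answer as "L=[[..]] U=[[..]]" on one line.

L=[[1,0,0,0],[-1,1,0,0],[-1,1,1,0],[0,0,1,1]] U=[[2,-1,-2,2],[0,-1,0,-2],[0,0,1,-2],[0,0,0,-2]]

  row1 -= -1·row0 → [0,-1,0,-2]
  row2 -= -1·row0 → [0,-1,1,-4]
  row3 -= 0·row0 → [0,0,1,-4]
  row2 -= 1·row1 → [0,0,1,-2]
  row3 -= 0·row1 → [0,0,1,-4]
  row3 -= 1·row2 → [0,0,0,-2]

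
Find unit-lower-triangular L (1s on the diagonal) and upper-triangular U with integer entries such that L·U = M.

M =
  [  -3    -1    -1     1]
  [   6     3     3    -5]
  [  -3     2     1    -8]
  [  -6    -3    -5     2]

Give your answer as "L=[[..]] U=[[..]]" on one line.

  r1 -= -2·r0 → [0,1,1,-3]
  r2 -= 1·r0 → [0,3,2,-9]
  r3 -= 2·r0 → [0,-1,-3,0]
  r2 -= 3·r1 → [0,0,-1,0]
  r3 -= -1·r1 → [0,0,-2,-3]
  r3 -= 2·r2 → [0,0,0,-3]

L=[[1,0,0,0],[-2,1,0,0],[1,3,1,0],[2,-1,2,1]] U=[[-3,-1,-1,1],[0,1,1,-3],[0,0,-1,0],[0,0,0,-3]]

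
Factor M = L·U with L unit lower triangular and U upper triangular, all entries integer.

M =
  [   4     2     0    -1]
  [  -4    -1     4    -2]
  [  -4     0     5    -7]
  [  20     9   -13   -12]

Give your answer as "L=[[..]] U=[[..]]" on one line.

  R1 -= -1·R0 → [0,1,4,-3]
  R2 -= -1·R0 → [0,2,5,-8]
  R3 -= 5·R0 → [0,-1,-13,-7]
  R2 -= 2·R1 → [0,0,-3,-2]
  R3 -= -1·R1 → [0,0,-9,-10]
  R3 -= 3·R2 → [0,0,0,-4]

L=[[1,0,0,0],[-1,1,0,0],[-1,2,1,0],[5,-1,3,1]] U=[[4,2,0,-1],[0,1,4,-3],[0,0,-3,-2],[0,0,0,-4]]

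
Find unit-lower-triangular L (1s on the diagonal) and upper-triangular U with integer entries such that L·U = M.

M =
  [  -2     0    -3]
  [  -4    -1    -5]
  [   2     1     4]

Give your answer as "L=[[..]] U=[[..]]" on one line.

  r1 -= 2·r0 → [0,-1,1]
  r2 -= -1·r0 → [0,1,1]
  r2 -= -1·r1 → [0,0,2]

L=[[1,0,0],[2,1,0],[-1,-1,1]] U=[[-2,0,-3],[0,-1,1],[0,0,2]]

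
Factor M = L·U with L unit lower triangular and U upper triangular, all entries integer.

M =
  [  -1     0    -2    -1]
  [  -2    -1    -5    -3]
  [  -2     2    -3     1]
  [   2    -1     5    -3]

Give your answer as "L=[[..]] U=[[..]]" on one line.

L=[[1,0,0,0],[2,1,0,0],[2,-2,1,0],[-2,1,-2,1]] U=[[-1,0,-2,-1],[0,-1,-1,-1],[0,0,-1,1],[0,0,0,-2]]

  R1 -= 2·R0 → [0,-1,-1,-1]
  R2 -= 2·R0 → [0,2,1,3]
  R3 -= -2·R0 → [0,-1,1,-5]
  R2 -= -2·R1 → [0,0,-1,1]
  R3 -= 1·R1 → [0,0,2,-4]
  R3 -= -2·R2 → [0,0,0,-2]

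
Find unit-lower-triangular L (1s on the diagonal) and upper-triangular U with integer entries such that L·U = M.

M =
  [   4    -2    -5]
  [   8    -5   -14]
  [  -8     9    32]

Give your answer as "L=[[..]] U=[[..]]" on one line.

  row1 -= 2·row0 → [0,-1,-4]
  row2 -= -2·row0 → [0,5,22]
  row2 -= -5·row1 → [0,0,2]

L=[[1,0,0],[2,1,0],[-2,-5,1]] U=[[4,-2,-5],[0,-1,-4],[0,0,2]]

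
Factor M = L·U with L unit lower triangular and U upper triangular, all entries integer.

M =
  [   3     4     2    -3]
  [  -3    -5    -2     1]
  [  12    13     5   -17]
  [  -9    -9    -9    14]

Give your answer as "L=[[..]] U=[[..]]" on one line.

  R1 -= -1·R0 → [0,-1,0,-2]
  R2 -= 4·R0 → [0,-3,-3,-5]
  R3 -= -3·R0 → [0,3,-3,5]
  R2 -= 3·R1 → [0,0,-3,1]
  R3 -= -3·R1 → [0,0,-3,-1]
  R3 -= 1·R2 → [0,0,0,-2]

L=[[1,0,0,0],[-1,1,0,0],[4,3,1,0],[-3,-3,1,1]] U=[[3,4,2,-3],[0,-1,0,-2],[0,0,-3,1],[0,0,0,-2]]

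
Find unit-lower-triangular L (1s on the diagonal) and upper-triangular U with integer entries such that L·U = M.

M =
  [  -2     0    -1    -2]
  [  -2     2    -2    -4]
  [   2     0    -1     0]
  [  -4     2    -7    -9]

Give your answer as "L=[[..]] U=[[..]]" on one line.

L=[[1,0,0,0],[1,1,0,0],[-1,0,1,0],[2,1,2,1]] U=[[-2,0,-1,-2],[0,2,-1,-2],[0,0,-2,-2],[0,0,0,1]]

  r1 -= 1·r0 → [0,2,-1,-2]
  r2 -= -1·r0 → [0,0,-2,-2]
  r3 -= 2·r0 → [0,2,-5,-5]
  r2 -= 0·r1 → [0,0,-2,-2]
  r3 -= 1·r1 → [0,0,-4,-3]
  r3 -= 2·r2 → [0,0,0,1]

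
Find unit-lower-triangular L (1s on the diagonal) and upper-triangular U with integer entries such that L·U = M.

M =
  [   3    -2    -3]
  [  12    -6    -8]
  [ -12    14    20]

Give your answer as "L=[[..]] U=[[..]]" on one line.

L=[[1,0,0],[4,1,0],[-4,3,1]] U=[[3,-2,-3],[0,2,4],[0,0,-4]]

  row1 -= 4·row0 → [0,2,4]
  row2 -= -4·row0 → [0,6,8]
  row2 -= 3·row1 → [0,0,-4]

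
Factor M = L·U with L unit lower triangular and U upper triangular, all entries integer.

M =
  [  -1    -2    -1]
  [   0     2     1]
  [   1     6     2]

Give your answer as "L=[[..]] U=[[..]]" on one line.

  R1 -= 0·R0 → [0,2,1]
  R2 -= -1·R0 → [0,4,1]
  R2 -= 2·R1 → [0,0,-1]

L=[[1,0,0],[0,1,0],[-1,2,1]] U=[[-1,-2,-1],[0,2,1],[0,0,-1]]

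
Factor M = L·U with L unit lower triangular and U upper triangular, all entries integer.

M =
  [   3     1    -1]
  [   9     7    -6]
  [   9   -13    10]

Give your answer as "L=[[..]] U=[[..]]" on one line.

  r1 -= 3·r0 → [0,4,-3]
  r2 -= 3·r0 → [0,-16,13]
  r2 -= -4·r1 → [0,0,1]

L=[[1,0,0],[3,1,0],[3,-4,1]] U=[[3,1,-1],[0,4,-3],[0,0,1]]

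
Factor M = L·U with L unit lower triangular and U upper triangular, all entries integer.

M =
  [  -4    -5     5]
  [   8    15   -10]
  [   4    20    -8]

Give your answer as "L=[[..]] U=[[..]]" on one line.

L=[[1,0,0],[-2,1,0],[-1,3,1]] U=[[-4,-5,5],[0,5,0],[0,0,-3]]

  r1 -= -2·r0 → [0,5,0]
  r2 -= -1·r0 → [0,15,-3]
  r2 -= 3·r1 → [0,0,-3]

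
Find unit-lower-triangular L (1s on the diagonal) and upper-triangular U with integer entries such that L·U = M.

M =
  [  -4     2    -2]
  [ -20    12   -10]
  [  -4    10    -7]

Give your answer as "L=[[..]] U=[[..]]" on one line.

L=[[1,0,0],[5,1,0],[1,4,1]] U=[[-4,2,-2],[0,2,0],[0,0,-5]]

  r1 -= 5·r0 → [0,2,0]
  r2 -= 1·r0 → [0,8,-5]
  r2 -= 4·r1 → [0,0,-5]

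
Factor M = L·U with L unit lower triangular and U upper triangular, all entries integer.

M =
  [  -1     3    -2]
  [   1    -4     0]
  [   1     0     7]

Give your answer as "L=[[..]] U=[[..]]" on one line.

L=[[1,0,0],[-1,1,0],[-1,-3,1]] U=[[-1,3,-2],[0,-1,-2],[0,0,-1]]

  row1 -= -1·row0 → [0,-1,-2]
  row2 -= -1·row0 → [0,3,5]
  row2 -= -3·row1 → [0,0,-1]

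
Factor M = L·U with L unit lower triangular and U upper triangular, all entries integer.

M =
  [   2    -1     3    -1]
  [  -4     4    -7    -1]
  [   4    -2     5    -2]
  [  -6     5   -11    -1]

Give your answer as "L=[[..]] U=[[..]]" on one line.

L=[[1,0,0,0],[-2,1,0,0],[2,0,1,0],[-3,1,1,1]] U=[[2,-1,3,-1],[0,2,-1,-3],[0,0,-1,0],[0,0,0,-1]]

  R1 -= -2·R0 → [0,2,-1,-3]
  R2 -= 2·R0 → [0,0,-1,0]
  R3 -= -3·R0 → [0,2,-2,-4]
  R2 -= 0·R1 → [0,0,-1,0]
  R3 -= 1·R1 → [0,0,-1,-1]
  R3 -= 1·R2 → [0,0,0,-1]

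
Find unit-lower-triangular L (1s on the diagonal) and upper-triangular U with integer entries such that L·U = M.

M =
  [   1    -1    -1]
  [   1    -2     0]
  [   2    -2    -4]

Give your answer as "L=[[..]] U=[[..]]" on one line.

  row1 -= 1·row0 → [0,-1,1]
  row2 -= 2·row0 → [0,0,-2]
  row2 -= 0·row1 → [0,0,-2]

L=[[1,0,0],[1,1,0],[2,0,1]] U=[[1,-1,-1],[0,-1,1],[0,0,-2]]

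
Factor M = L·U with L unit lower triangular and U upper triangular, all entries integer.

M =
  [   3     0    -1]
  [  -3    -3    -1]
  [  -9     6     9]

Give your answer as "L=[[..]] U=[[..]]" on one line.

L=[[1,0,0],[-1,1,0],[-3,-2,1]] U=[[3,0,-1],[0,-3,-2],[0,0,2]]

  r1 -= -1·r0 → [0,-3,-2]
  r2 -= -3·r0 → [0,6,6]
  r2 -= -2·r1 → [0,0,2]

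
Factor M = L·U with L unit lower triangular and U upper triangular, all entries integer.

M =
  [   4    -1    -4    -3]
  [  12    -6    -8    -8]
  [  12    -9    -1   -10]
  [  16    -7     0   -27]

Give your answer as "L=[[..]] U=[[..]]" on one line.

L=[[1,0,0,0],[3,1,0,0],[3,2,1,0],[4,1,4,1]] U=[[4,-1,-4,-3],[0,-3,4,1],[0,0,3,-3],[0,0,0,-4]]

  row1 -= 3·row0 → [0,-3,4,1]
  row2 -= 3·row0 → [0,-6,11,-1]
  row3 -= 4·row0 → [0,-3,16,-15]
  row2 -= 2·row1 → [0,0,3,-3]
  row3 -= 1·row1 → [0,0,12,-16]
  row3 -= 4·row2 → [0,0,0,-4]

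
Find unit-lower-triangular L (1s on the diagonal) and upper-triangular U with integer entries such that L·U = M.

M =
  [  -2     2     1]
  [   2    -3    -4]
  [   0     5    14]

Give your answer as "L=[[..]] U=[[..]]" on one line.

  r1 -= -1·r0 → [0,-1,-3]
  r2 -= 0·r0 → [0,5,14]
  r2 -= -5·r1 → [0,0,-1]

L=[[1,0,0],[-1,1,0],[0,-5,1]] U=[[-2,2,1],[0,-1,-3],[0,0,-1]]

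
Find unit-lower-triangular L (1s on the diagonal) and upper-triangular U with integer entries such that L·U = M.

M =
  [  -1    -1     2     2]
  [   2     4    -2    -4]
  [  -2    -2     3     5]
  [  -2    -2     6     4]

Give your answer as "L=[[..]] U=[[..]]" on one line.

  r1 -= -2·r0 → [0,2,2,0]
  r2 -= 2·r0 → [0,0,-1,1]
  r3 -= 2·r0 → [0,0,2,0]
  r2 -= 0·r1 → [0,0,-1,1]
  r3 -= 0·r1 → [0,0,2,0]
  r3 -= -2·r2 → [0,0,0,2]

L=[[1,0,0,0],[-2,1,0,0],[2,0,1,0],[2,0,-2,1]] U=[[-1,-1,2,2],[0,2,2,0],[0,0,-1,1],[0,0,0,2]]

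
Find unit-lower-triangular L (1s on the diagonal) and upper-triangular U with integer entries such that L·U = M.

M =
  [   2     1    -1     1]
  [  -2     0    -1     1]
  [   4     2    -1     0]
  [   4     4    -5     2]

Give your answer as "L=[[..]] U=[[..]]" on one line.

  r1 -= -1·r0 → [0,1,-2,2]
  r2 -= 2·r0 → [0,0,1,-2]
  r3 -= 2·r0 → [0,2,-3,0]
  r2 -= 0·r1 → [0,0,1,-2]
  r3 -= 2·r1 → [0,0,1,-4]
  r3 -= 1·r2 → [0,0,0,-2]

L=[[1,0,0,0],[-1,1,0,0],[2,0,1,0],[2,2,1,1]] U=[[2,1,-1,1],[0,1,-2,2],[0,0,1,-2],[0,0,0,-2]]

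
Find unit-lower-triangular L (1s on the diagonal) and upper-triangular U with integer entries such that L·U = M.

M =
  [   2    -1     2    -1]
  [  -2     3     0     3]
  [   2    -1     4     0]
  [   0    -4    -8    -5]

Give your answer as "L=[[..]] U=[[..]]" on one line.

  R1 -= -1·R0 → [0,2,2,2]
  R2 -= 1·R0 → [0,0,2,1]
  R3 -= 0·R0 → [0,-4,-8,-5]
  R2 -= 0·R1 → [0,0,2,1]
  R3 -= -2·R1 → [0,0,-4,-1]
  R3 -= -2·R2 → [0,0,0,1]

L=[[1,0,0,0],[-1,1,0,0],[1,0,1,0],[0,-2,-2,1]] U=[[2,-1,2,-1],[0,2,2,2],[0,0,2,1],[0,0,0,1]]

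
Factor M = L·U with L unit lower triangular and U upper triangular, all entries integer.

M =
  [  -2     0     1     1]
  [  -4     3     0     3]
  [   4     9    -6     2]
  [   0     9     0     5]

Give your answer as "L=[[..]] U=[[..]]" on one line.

L=[[1,0,0,0],[2,1,0,0],[-2,3,1,0],[0,3,3,1]] U=[[-2,0,1,1],[0,3,-2,1],[0,0,2,1],[0,0,0,-1]]

  row1 -= 2·row0 → [0,3,-2,1]
  row2 -= -2·row0 → [0,9,-4,4]
  row3 -= 0·row0 → [0,9,0,5]
  row2 -= 3·row1 → [0,0,2,1]
  row3 -= 3·row1 → [0,0,6,2]
  row3 -= 3·row2 → [0,0,0,-1]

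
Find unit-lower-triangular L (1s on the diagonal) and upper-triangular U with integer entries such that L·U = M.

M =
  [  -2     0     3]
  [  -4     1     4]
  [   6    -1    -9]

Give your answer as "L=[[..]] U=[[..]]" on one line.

L=[[1,0,0],[2,1,0],[-3,-1,1]] U=[[-2,0,3],[0,1,-2],[0,0,-2]]

  r1 -= 2·r0 → [0,1,-2]
  r2 -= -3·r0 → [0,-1,0]
  r2 -= -1·r1 → [0,0,-2]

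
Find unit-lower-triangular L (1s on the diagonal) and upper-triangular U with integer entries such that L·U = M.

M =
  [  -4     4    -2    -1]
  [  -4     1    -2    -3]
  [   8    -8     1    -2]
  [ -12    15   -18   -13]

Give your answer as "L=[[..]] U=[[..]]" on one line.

  R1 -= 1·R0 → [0,-3,0,-2]
  R2 -= -2·R0 → [0,0,-3,-4]
  R3 -= 3·R0 → [0,3,-12,-10]
  R2 -= 0·R1 → [0,0,-3,-4]
  R3 -= -1·R1 → [0,0,-12,-12]
  R3 -= 4·R2 → [0,0,0,4]

L=[[1,0,0,0],[1,1,0,0],[-2,0,1,0],[3,-1,4,1]] U=[[-4,4,-2,-1],[0,-3,0,-2],[0,0,-3,-4],[0,0,0,4]]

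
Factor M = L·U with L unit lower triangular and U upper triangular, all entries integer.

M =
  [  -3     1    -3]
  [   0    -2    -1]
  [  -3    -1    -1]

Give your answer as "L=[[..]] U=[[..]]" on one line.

L=[[1,0,0],[0,1,0],[1,1,1]] U=[[-3,1,-3],[0,-2,-1],[0,0,3]]

  R1 -= 0·R0 → [0,-2,-1]
  R2 -= 1·R0 → [0,-2,2]
  R2 -= 1·R1 → [0,0,3]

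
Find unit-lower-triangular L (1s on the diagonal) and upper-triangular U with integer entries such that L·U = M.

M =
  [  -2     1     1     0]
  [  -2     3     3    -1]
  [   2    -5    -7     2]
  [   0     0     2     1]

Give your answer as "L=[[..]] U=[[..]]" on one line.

  row1 -= 1·row0 → [0,2,2,-1]
  row2 -= -1·row0 → [0,-4,-6,2]
  row3 -= 0·row0 → [0,0,2,1]
  row2 -= -2·row1 → [0,0,-2,0]
  row3 -= 0·row1 → [0,0,2,1]
  row3 -= -1·row2 → [0,0,0,1]

L=[[1,0,0,0],[1,1,0,0],[-1,-2,1,0],[0,0,-1,1]] U=[[-2,1,1,0],[0,2,2,-1],[0,0,-2,0],[0,0,0,1]]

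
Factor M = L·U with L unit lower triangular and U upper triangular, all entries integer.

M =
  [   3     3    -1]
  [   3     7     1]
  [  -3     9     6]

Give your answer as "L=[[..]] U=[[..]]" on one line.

L=[[1,0,0],[1,1,0],[-1,3,1]] U=[[3,3,-1],[0,4,2],[0,0,-1]]

  r1 -= 1·r0 → [0,4,2]
  r2 -= -1·r0 → [0,12,5]
  r2 -= 3·r1 → [0,0,-1]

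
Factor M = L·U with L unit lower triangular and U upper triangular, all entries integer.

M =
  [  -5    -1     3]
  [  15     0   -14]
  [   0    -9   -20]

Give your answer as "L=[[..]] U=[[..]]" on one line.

  row1 -= -3·row0 → [0,-3,-5]
  row2 -= 0·row0 → [0,-9,-20]
  row2 -= 3·row1 → [0,0,-5]

L=[[1,0,0],[-3,1,0],[0,3,1]] U=[[-5,-1,3],[0,-3,-5],[0,0,-5]]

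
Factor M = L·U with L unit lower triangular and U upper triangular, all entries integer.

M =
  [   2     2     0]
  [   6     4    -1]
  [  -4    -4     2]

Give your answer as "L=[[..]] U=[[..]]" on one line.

L=[[1,0,0],[3,1,0],[-2,0,1]] U=[[2,2,0],[0,-2,-1],[0,0,2]]

  row1 -= 3·row0 → [0,-2,-1]
  row2 -= -2·row0 → [0,0,2]
  row2 -= 0·row1 → [0,0,2]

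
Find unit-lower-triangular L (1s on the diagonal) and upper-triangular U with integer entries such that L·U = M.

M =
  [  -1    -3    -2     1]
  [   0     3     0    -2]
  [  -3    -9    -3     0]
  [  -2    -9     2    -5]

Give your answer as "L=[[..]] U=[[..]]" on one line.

  r1 -= 0·r0 → [0,3,0,-2]
  r2 -= 3·r0 → [0,0,3,-3]
  r3 -= 2·r0 → [0,-3,6,-7]
  r2 -= 0·r1 → [0,0,3,-3]
  r3 -= -1·r1 → [0,0,6,-9]
  r3 -= 2·r2 → [0,0,0,-3]

L=[[1,0,0,0],[0,1,0,0],[3,0,1,0],[2,-1,2,1]] U=[[-1,-3,-2,1],[0,3,0,-2],[0,0,3,-3],[0,0,0,-3]]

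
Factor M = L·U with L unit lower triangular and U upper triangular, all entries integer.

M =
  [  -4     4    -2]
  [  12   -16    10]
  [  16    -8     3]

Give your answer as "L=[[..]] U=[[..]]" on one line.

  r1 -= -3·r0 → [0,-4,4]
  r2 -= -4·r0 → [0,8,-5]
  r2 -= -2·r1 → [0,0,3]

L=[[1,0,0],[-3,1,0],[-4,-2,1]] U=[[-4,4,-2],[0,-4,4],[0,0,3]]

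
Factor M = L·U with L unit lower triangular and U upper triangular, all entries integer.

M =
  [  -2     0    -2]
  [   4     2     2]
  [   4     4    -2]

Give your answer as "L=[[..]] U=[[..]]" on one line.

L=[[1,0,0],[-2,1,0],[-2,2,1]] U=[[-2,0,-2],[0,2,-2],[0,0,-2]]

  row1 -= -2·row0 → [0,2,-2]
  row2 -= -2·row0 → [0,4,-6]
  row2 -= 2·row1 → [0,0,-2]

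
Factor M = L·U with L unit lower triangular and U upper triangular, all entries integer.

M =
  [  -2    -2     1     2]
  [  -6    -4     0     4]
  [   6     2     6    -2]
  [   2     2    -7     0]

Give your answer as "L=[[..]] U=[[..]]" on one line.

  r1 -= 3·r0 → [0,2,-3,-2]
  r2 -= -3·r0 → [0,-4,9,4]
  r3 -= -1·r0 → [0,0,-6,2]
  r2 -= -2·r1 → [0,0,3,0]
  r3 -= 0·r1 → [0,0,-6,2]
  r3 -= -2·r2 → [0,0,0,2]

L=[[1,0,0,0],[3,1,0,0],[-3,-2,1,0],[-1,0,-2,1]] U=[[-2,-2,1,2],[0,2,-3,-2],[0,0,3,0],[0,0,0,2]]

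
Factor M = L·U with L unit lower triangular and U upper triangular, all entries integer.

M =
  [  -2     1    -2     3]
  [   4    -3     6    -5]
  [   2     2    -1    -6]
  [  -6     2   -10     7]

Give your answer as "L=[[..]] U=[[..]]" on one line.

L=[[1,0,0,0],[-2,1,0,0],[-1,-3,1,0],[3,1,-2,1]] U=[[-2,1,-2,3],[0,-1,2,1],[0,0,3,0],[0,0,0,-3]]

  R1 -= -2·R0 → [0,-1,2,1]
  R2 -= -1·R0 → [0,3,-3,-3]
  R3 -= 3·R0 → [0,-1,-4,-2]
  R2 -= -3·R1 → [0,0,3,0]
  R3 -= 1·R1 → [0,0,-6,-3]
  R3 -= -2·R2 → [0,0,0,-3]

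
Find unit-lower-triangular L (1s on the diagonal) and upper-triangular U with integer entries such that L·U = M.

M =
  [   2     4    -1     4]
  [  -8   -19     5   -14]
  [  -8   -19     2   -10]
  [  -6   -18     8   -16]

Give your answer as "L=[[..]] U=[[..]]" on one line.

L=[[1,0,0,0],[-4,1,0,0],[-4,1,1,0],[-3,2,-1,1]] U=[[2,4,-1,4],[0,-3,1,2],[0,0,-3,4],[0,0,0,-4]]

  row1 -= -4·row0 → [0,-3,1,2]
  row2 -= -4·row0 → [0,-3,-2,6]
  row3 -= -3·row0 → [0,-6,5,-4]
  row2 -= 1·row1 → [0,0,-3,4]
  row3 -= 2·row1 → [0,0,3,-8]
  row3 -= -1·row2 → [0,0,0,-4]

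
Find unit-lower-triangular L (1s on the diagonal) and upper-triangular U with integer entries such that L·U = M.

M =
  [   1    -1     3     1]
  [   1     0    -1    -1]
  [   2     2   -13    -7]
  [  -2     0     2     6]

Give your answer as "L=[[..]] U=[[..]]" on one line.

  r1 -= 1·r0 → [0,1,-4,-2]
  r2 -= 2·r0 → [0,4,-19,-9]
  r3 -= -2·r0 → [0,-2,8,8]
  r2 -= 4·r1 → [0,0,-3,-1]
  r3 -= -2·r1 → [0,0,0,4]
  r3 -= 0·r2 → [0,0,0,4]

L=[[1,0,0,0],[1,1,0,0],[2,4,1,0],[-2,-2,0,1]] U=[[1,-1,3,1],[0,1,-4,-2],[0,0,-3,-1],[0,0,0,4]]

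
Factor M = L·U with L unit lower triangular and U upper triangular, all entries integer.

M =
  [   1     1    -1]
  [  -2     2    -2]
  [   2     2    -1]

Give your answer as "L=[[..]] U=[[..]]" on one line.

L=[[1,0,0],[-2,1,0],[2,0,1]] U=[[1,1,-1],[0,4,-4],[0,0,1]]

  row1 -= -2·row0 → [0,4,-4]
  row2 -= 2·row0 → [0,0,1]
  row2 -= 0·row1 → [0,0,1]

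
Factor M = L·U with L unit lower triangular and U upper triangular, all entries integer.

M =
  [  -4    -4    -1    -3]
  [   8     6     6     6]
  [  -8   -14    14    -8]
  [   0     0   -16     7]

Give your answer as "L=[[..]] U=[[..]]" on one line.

L=[[1,0,0,0],[-2,1,0,0],[2,3,1,0],[0,0,-4,1]] U=[[-4,-4,-1,-3],[0,-2,4,0],[0,0,4,-2],[0,0,0,-1]]

  R1 -= -2·R0 → [0,-2,4,0]
  R2 -= 2·R0 → [0,-6,16,-2]
  R3 -= 0·R0 → [0,0,-16,7]
  R2 -= 3·R1 → [0,0,4,-2]
  R3 -= 0·R1 → [0,0,-16,7]
  R3 -= -4·R2 → [0,0,0,-1]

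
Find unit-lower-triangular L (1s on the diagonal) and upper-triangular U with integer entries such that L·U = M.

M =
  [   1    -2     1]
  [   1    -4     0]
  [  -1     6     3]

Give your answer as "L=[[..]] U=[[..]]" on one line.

  r1 -= 1·r0 → [0,-2,-1]
  r2 -= -1·r0 → [0,4,4]
  r2 -= -2·r1 → [0,0,2]

L=[[1,0,0],[1,1,0],[-1,-2,1]] U=[[1,-2,1],[0,-2,-1],[0,0,2]]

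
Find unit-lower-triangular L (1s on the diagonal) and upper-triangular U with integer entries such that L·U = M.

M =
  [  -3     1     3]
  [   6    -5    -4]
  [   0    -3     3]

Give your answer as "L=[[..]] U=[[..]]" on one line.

L=[[1,0,0],[-2,1,0],[0,1,1]] U=[[-3,1,3],[0,-3,2],[0,0,1]]

  row1 -= -2·row0 → [0,-3,2]
  row2 -= 0·row0 → [0,-3,3]
  row2 -= 1·row1 → [0,0,1]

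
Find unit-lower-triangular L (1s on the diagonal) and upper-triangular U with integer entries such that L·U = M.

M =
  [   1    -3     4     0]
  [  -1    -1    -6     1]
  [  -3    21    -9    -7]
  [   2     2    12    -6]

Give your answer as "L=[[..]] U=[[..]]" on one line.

L=[[1,0,0,0],[-1,1,0,0],[-3,-3,1,0],[2,-2,0,1]] U=[[1,-3,4,0],[0,-4,-2,1],[0,0,-3,-4],[0,0,0,-4]]

  R1 -= -1·R0 → [0,-4,-2,1]
  R2 -= -3·R0 → [0,12,3,-7]
  R3 -= 2·R0 → [0,8,4,-6]
  R2 -= -3·R1 → [0,0,-3,-4]
  R3 -= -2·R1 → [0,0,0,-4]
  R3 -= 0·R2 → [0,0,0,-4]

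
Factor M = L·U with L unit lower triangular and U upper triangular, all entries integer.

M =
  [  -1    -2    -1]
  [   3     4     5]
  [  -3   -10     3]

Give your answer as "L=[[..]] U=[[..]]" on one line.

L=[[1,0,0],[-3,1,0],[3,2,1]] U=[[-1,-2,-1],[0,-2,2],[0,0,2]]

  r1 -= -3·r0 → [0,-2,2]
  r2 -= 3·r0 → [0,-4,6]
  r2 -= 2·r1 → [0,0,2]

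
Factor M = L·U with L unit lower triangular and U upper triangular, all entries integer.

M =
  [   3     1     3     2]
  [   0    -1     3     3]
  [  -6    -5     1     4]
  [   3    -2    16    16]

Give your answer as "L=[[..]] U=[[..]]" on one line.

L=[[1,0,0,0],[0,1,0,0],[-2,3,1,0],[1,3,-2,1]] U=[[3,1,3,2],[0,-1,3,3],[0,0,-2,-1],[0,0,0,3]]

  row1 -= 0·row0 → [0,-1,3,3]
  row2 -= -2·row0 → [0,-3,7,8]
  row3 -= 1·row0 → [0,-3,13,14]
  row2 -= 3·row1 → [0,0,-2,-1]
  row3 -= 3·row1 → [0,0,4,5]
  row3 -= -2·row2 → [0,0,0,3]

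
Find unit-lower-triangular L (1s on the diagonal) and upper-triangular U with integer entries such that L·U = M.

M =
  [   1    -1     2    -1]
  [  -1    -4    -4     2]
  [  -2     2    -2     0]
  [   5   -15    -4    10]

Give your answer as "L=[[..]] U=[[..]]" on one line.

L=[[1,0,0,0],[-1,1,0,0],[-2,0,1,0],[5,2,-5,1]] U=[[1,-1,2,-1],[0,-5,-2,1],[0,0,2,-2],[0,0,0,3]]

  r1 -= -1·r0 → [0,-5,-2,1]
  r2 -= -2·r0 → [0,0,2,-2]
  r3 -= 5·r0 → [0,-10,-14,15]
  r2 -= 0·r1 → [0,0,2,-2]
  r3 -= 2·r1 → [0,0,-10,13]
  r3 -= -5·r2 → [0,0,0,3]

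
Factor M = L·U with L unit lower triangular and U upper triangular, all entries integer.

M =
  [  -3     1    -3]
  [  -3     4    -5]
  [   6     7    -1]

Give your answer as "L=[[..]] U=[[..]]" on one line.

L=[[1,0,0],[1,1,0],[-2,3,1]] U=[[-3,1,-3],[0,3,-2],[0,0,-1]]

  r1 -= 1·r0 → [0,3,-2]
  r2 -= -2·r0 → [0,9,-7]
  r2 -= 3·r1 → [0,0,-1]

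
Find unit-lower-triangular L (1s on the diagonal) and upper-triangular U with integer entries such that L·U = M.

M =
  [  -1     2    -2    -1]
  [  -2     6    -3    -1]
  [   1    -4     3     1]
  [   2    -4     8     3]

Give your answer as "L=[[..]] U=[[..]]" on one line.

  r1 -= 2·r0 → [0,2,1,1]
  r2 -= -1·r0 → [0,-2,1,0]
  r3 -= -2·r0 → [0,0,4,1]
  r2 -= -1·r1 → [0,0,2,1]
  r3 -= 0·r1 → [0,0,4,1]
  r3 -= 2·r2 → [0,0,0,-1]

L=[[1,0,0,0],[2,1,0,0],[-1,-1,1,0],[-2,0,2,1]] U=[[-1,2,-2,-1],[0,2,1,1],[0,0,2,1],[0,0,0,-1]]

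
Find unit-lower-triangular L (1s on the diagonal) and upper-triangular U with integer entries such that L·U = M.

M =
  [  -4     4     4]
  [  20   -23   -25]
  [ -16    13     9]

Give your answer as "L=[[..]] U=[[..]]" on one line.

  r1 -= -5·r0 → [0,-3,-5]
  r2 -= 4·r0 → [0,-3,-7]
  r2 -= 1·r1 → [0,0,-2]

L=[[1,0,0],[-5,1,0],[4,1,1]] U=[[-4,4,4],[0,-3,-5],[0,0,-2]]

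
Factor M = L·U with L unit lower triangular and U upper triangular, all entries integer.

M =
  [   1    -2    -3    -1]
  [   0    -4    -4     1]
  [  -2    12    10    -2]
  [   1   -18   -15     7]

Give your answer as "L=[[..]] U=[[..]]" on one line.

  r1 -= 0·r0 → [0,-4,-4,1]
  r2 -= -2·r0 → [0,8,4,-4]
  r3 -= 1·r0 → [0,-16,-12,8]
  r2 -= -2·r1 → [0,0,-4,-2]
  r3 -= 4·r1 → [0,0,4,4]
  r3 -= -1·r2 → [0,0,0,2]

L=[[1,0,0,0],[0,1,0,0],[-2,-2,1,0],[1,4,-1,1]] U=[[1,-2,-3,-1],[0,-4,-4,1],[0,0,-4,-2],[0,0,0,2]]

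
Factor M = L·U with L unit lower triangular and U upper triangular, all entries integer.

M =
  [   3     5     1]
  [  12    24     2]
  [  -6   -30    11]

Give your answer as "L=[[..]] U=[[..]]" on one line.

L=[[1,0,0],[4,1,0],[-2,-5,1]] U=[[3,5,1],[0,4,-2],[0,0,3]]

  R1 -= 4·R0 → [0,4,-2]
  R2 -= -2·R0 → [0,-20,13]
  R2 -= -5·R1 → [0,0,3]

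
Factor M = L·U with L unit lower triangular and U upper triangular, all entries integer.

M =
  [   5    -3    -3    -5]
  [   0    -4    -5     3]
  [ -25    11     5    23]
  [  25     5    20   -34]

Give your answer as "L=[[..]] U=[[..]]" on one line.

  R1 -= 0·R0 → [0,-4,-5,3]
  R2 -= -5·R0 → [0,-4,-10,-2]
  R3 -= 5·R0 → [0,20,35,-9]
  R2 -= 1·R1 → [0,0,-5,-5]
  R3 -= -5·R1 → [0,0,10,6]
  R3 -= -2·R2 → [0,0,0,-4]

L=[[1,0,0,0],[0,1,0,0],[-5,1,1,0],[5,-5,-2,1]] U=[[5,-3,-3,-5],[0,-4,-5,3],[0,0,-5,-5],[0,0,0,-4]]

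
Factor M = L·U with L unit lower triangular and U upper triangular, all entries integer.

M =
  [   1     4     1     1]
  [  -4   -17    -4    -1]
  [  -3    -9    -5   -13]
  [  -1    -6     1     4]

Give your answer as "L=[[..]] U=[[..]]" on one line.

L=[[1,0,0,0],[-4,1,0,0],[-3,-3,1,0],[-1,2,-1,1]] U=[[1,4,1,1],[0,-1,0,3],[0,0,-2,-1],[0,0,0,-2]]

  r1 -= -4·r0 → [0,-1,0,3]
  r2 -= -3·r0 → [0,3,-2,-10]
  r3 -= -1·r0 → [0,-2,2,5]
  r2 -= -3·r1 → [0,0,-2,-1]
  r3 -= 2·r1 → [0,0,2,-1]
  r3 -= -1·r2 → [0,0,0,-2]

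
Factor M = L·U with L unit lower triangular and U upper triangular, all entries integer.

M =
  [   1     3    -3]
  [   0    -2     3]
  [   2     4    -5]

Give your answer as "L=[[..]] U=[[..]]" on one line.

L=[[1,0,0],[0,1,0],[2,1,1]] U=[[1,3,-3],[0,-2,3],[0,0,-2]]

  R1 -= 0·R0 → [0,-2,3]
  R2 -= 2·R0 → [0,-2,1]
  R2 -= 1·R1 → [0,0,-2]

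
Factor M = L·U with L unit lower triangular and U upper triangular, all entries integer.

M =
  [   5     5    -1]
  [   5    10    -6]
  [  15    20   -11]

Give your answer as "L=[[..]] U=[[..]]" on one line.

L=[[1,0,0],[1,1,0],[3,1,1]] U=[[5,5,-1],[0,5,-5],[0,0,-3]]

  R1 -= 1·R0 → [0,5,-5]
  R2 -= 3·R0 → [0,5,-8]
  R2 -= 1·R1 → [0,0,-3]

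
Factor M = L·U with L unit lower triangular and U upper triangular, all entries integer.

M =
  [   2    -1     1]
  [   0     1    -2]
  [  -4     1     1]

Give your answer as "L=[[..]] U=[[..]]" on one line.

L=[[1,0,0],[0,1,0],[-2,-1,1]] U=[[2,-1,1],[0,1,-2],[0,0,1]]

  r1 -= 0·r0 → [0,1,-2]
  r2 -= -2·r0 → [0,-1,3]
  r2 -= -1·r1 → [0,0,1]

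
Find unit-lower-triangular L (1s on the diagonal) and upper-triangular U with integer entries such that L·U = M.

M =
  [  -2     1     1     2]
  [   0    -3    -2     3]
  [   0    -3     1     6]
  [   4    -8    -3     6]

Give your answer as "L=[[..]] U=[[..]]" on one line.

L=[[1,0,0,0],[0,1,0,0],[0,1,1,0],[-2,2,1,1]] U=[[-2,1,1,2],[0,-3,-2,3],[0,0,3,3],[0,0,0,1]]

  row1 -= 0·row0 → [0,-3,-2,3]
  row2 -= 0·row0 → [0,-3,1,6]
  row3 -= -2·row0 → [0,-6,-1,10]
  row2 -= 1·row1 → [0,0,3,3]
  row3 -= 2·row1 → [0,0,3,4]
  row3 -= 1·row2 → [0,0,0,1]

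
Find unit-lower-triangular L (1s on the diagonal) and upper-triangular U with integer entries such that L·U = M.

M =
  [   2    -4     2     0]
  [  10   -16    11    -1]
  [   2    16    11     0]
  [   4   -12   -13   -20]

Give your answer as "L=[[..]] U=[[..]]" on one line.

L=[[1,0,0,0],[5,1,0,0],[1,5,1,0],[2,-1,-4,1]] U=[[2,-4,2,0],[0,4,1,-1],[0,0,4,5],[0,0,0,-1]]

  r1 -= 5·r0 → [0,4,1,-1]
  r2 -= 1·r0 → [0,20,9,0]
  r3 -= 2·r0 → [0,-4,-17,-20]
  r2 -= 5·r1 → [0,0,4,5]
  r3 -= -1·r1 → [0,0,-16,-21]
  r3 -= -4·r2 → [0,0,0,-1]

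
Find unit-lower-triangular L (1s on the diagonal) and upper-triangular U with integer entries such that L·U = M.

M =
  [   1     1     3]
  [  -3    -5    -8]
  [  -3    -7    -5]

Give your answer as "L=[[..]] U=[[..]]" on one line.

  row1 -= -3·row0 → [0,-2,1]
  row2 -= -3·row0 → [0,-4,4]
  row2 -= 2·row1 → [0,0,2]

L=[[1,0,0],[-3,1,0],[-3,2,1]] U=[[1,1,3],[0,-2,1],[0,0,2]]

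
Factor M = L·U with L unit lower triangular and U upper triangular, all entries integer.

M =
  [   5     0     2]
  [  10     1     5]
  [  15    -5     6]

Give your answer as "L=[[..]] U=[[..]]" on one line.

L=[[1,0,0],[2,1,0],[3,-5,1]] U=[[5,0,2],[0,1,1],[0,0,5]]

  R1 -= 2·R0 → [0,1,1]
  R2 -= 3·R0 → [0,-5,0]
  R2 -= -5·R1 → [0,0,5]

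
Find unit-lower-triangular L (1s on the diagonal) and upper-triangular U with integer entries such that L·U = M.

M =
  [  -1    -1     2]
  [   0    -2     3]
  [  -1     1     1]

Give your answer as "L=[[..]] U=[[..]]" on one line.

L=[[1,0,0],[0,1,0],[1,-1,1]] U=[[-1,-1,2],[0,-2,3],[0,0,2]]

  row1 -= 0·row0 → [0,-2,3]
  row2 -= 1·row0 → [0,2,-1]
  row2 -= -1·row1 → [0,0,2]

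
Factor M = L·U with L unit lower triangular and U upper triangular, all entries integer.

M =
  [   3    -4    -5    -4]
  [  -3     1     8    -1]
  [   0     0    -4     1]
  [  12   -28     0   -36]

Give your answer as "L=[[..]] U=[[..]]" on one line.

  r1 -= -1·r0 → [0,-3,3,-5]
  r2 -= 0·r0 → [0,0,-4,1]
  r3 -= 4·r0 → [0,-12,20,-20]
  r2 -= 0·r1 → [0,0,-4,1]
  r3 -= 4·r1 → [0,0,8,0]
  r3 -= -2·r2 → [0,0,0,2]

L=[[1,0,0,0],[-1,1,0,0],[0,0,1,0],[4,4,-2,1]] U=[[3,-4,-5,-4],[0,-3,3,-5],[0,0,-4,1],[0,0,0,2]]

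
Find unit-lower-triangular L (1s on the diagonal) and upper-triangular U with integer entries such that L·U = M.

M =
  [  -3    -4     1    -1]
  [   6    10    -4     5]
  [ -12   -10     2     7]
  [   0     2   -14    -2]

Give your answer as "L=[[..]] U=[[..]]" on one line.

L=[[1,0,0,0],[-2,1,0,0],[4,3,1,0],[0,1,-3,1]] U=[[-3,-4,1,-1],[0,2,-2,3],[0,0,4,2],[0,0,0,1]]

  r1 -= -2·r0 → [0,2,-2,3]
  r2 -= 4·r0 → [0,6,-2,11]
  r3 -= 0·r0 → [0,2,-14,-2]
  r2 -= 3·r1 → [0,0,4,2]
  r3 -= 1·r1 → [0,0,-12,-5]
  r3 -= -3·r2 → [0,0,0,1]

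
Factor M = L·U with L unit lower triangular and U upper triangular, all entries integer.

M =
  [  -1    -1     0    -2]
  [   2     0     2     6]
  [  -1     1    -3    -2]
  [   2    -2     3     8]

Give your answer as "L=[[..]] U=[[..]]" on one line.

  R1 -= -2·R0 → [0,-2,2,2]
  R2 -= 1·R0 → [0,2,-3,0]
  R3 -= -2·R0 → [0,-4,3,4]
  R2 -= -1·R1 → [0,0,-1,2]
  R3 -= 2·R1 → [0,0,-1,0]
  R3 -= 1·R2 → [0,0,0,-2]

L=[[1,0,0,0],[-2,1,0,0],[1,-1,1,0],[-2,2,1,1]] U=[[-1,-1,0,-2],[0,-2,2,2],[0,0,-1,2],[0,0,0,-2]]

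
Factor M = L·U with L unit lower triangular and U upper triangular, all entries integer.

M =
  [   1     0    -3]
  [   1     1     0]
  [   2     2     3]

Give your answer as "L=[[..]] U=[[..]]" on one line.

L=[[1,0,0],[1,1,0],[2,2,1]] U=[[1,0,-3],[0,1,3],[0,0,3]]

  row1 -= 1·row0 → [0,1,3]
  row2 -= 2·row0 → [0,2,9]
  row2 -= 2·row1 → [0,0,3]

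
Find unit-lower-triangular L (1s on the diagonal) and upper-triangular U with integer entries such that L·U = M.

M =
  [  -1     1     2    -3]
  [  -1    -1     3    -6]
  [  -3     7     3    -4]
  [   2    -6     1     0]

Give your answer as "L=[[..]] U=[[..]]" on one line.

  r1 -= 1·r0 → [0,-2,1,-3]
  r2 -= 3·r0 → [0,4,-3,5]
  r3 -= -2·r0 → [0,-4,5,-6]
  r2 -= -2·r1 → [0,0,-1,-1]
  r3 -= 2·r1 → [0,0,3,0]
  r3 -= -3·r2 → [0,0,0,-3]

L=[[1,0,0,0],[1,1,0,0],[3,-2,1,0],[-2,2,-3,1]] U=[[-1,1,2,-3],[0,-2,1,-3],[0,0,-1,-1],[0,0,0,-3]]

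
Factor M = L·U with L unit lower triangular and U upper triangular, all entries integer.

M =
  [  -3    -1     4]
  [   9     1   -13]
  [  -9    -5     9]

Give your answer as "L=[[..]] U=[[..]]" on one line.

L=[[1,0,0],[-3,1,0],[3,1,1]] U=[[-3,-1,4],[0,-2,-1],[0,0,-2]]

  row1 -= -3·row0 → [0,-2,-1]
  row2 -= 3·row0 → [0,-2,-3]
  row2 -= 1·row1 → [0,0,-2]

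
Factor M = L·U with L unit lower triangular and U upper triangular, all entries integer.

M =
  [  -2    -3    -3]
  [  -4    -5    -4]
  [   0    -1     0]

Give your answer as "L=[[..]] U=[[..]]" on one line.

  R1 -= 2·R0 → [0,1,2]
  R2 -= 0·R0 → [0,-1,0]
  R2 -= -1·R1 → [0,0,2]

L=[[1,0,0],[2,1,0],[0,-1,1]] U=[[-2,-3,-3],[0,1,2],[0,0,2]]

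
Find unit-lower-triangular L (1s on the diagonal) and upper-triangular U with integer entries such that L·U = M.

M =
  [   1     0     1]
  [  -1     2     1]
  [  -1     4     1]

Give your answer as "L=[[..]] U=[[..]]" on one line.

  r1 -= -1·r0 → [0,2,2]
  r2 -= -1·r0 → [0,4,2]
  r2 -= 2·r1 → [0,0,-2]

L=[[1,0,0],[-1,1,0],[-1,2,1]] U=[[1,0,1],[0,2,2],[0,0,-2]]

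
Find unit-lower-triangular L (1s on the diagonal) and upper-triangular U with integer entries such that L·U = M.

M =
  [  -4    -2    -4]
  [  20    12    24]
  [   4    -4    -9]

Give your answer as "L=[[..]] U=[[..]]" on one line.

  r1 -= -5·r0 → [0,2,4]
  r2 -= -1·r0 → [0,-6,-13]
  r2 -= -3·r1 → [0,0,-1]

L=[[1,0,0],[-5,1,0],[-1,-3,1]] U=[[-4,-2,-4],[0,2,4],[0,0,-1]]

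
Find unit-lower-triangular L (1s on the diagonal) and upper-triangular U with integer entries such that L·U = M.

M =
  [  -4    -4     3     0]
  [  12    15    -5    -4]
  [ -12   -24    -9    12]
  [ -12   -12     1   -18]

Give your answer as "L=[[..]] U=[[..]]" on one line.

  row1 -= -3·row0 → [0,3,4,-4]
  row2 -= 3·row0 → [0,-12,-18,12]
  row3 -= 3·row0 → [0,0,-8,-18]
  row2 -= -4·row1 → [0,0,-2,-4]
  row3 -= 0·row1 → [0,0,-8,-18]
  row3 -= 4·row2 → [0,0,0,-2]

L=[[1,0,0,0],[-3,1,0,0],[3,-4,1,0],[3,0,4,1]] U=[[-4,-4,3,0],[0,3,4,-4],[0,0,-2,-4],[0,0,0,-2]]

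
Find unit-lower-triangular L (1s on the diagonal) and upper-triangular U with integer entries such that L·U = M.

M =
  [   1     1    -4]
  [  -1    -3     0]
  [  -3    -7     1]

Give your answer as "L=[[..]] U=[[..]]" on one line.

L=[[1,0,0],[-1,1,0],[-3,2,1]] U=[[1,1,-4],[0,-2,-4],[0,0,-3]]

  row1 -= -1·row0 → [0,-2,-4]
  row2 -= -3·row0 → [0,-4,-11]
  row2 -= 2·row1 → [0,0,-3]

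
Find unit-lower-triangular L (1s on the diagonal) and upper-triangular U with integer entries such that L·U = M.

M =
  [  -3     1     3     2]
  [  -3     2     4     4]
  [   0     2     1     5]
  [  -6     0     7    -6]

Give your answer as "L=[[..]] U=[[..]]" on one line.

  R1 -= 1·R0 → [0,1,1,2]
  R2 -= 0·R0 → [0,2,1,5]
  R3 -= 2·R0 → [0,-2,1,-10]
  R2 -= 2·R1 → [0,0,-1,1]
  R3 -= -2·R1 → [0,0,3,-6]
  R3 -= -3·R2 → [0,0,0,-3]

L=[[1,0,0,0],[1,1,0,0],[0,2,1,0],[2,-2,-3,1]] U=[[-3,1,3,2],[0,1,1,2],[0,0,-1,1],[0,0,0,-3]]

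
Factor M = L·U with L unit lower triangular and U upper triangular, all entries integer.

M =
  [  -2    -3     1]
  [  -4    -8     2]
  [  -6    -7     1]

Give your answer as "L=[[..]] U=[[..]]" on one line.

L=[[1,0,0],[2,1,0],[3,-1,1]] U=[[-2,-3,1],[0,-2,0],[0,0,-2]]

  r1 -= 2·r0 → [0,-2,0]
  r2 -= 3·r0 → [0,2,-2]
  r2 -= -1·r1 → [0,0,-2]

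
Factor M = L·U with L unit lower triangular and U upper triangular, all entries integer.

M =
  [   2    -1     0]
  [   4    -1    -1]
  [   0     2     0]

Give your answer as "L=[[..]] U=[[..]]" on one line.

L=[[1,0,0],[2,1,0],[0,2,1]] U=[[2,-1,0],[0,1,-1],[0,0,2]]

  R1 -= 2·R0 → [0,1,-1]
  R2 -= 0·R0 → [0,2,0]
  R2 -= 2·R1 → [0,0,2]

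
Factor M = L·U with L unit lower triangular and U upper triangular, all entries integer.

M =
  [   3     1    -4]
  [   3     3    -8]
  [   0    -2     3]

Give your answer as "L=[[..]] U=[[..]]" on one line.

L=[[1,0,0],[1,1,0],[0,-1,1]] U=[[3,1,-4],[0,2,-4],[0,0,-1]]

  r1 -= 1·r0 → [0,2,-4]
  r2 -= 0·r0 → [0,-2,3]
  r2 -= -1·r1 → [0,0,-1]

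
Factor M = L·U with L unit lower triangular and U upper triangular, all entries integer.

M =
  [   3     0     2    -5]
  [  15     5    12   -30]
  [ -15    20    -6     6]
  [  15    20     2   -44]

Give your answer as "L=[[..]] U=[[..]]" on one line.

L=[[1,0,0,0],[5,1,0,0],[-5,4,1,0],[5,4,4,1]] U=[[3,0,2,-5],[0,5,2,-5],[0,0,-4,1],[0,0,0,-3]]

  R1 -= 5·R0 → [0,5,2,-5]
  R2 -= -5·R0 → [0,20,4,-19]
  R3 -= 5·R0 → [0,20,-8,-19]
  R2 -= 4·R1 → [0,0,-4,1]
  R3 -= 4·R1 → [0,0,-16,1]
  R3 -= 4·R2 → [0,0,0,-3]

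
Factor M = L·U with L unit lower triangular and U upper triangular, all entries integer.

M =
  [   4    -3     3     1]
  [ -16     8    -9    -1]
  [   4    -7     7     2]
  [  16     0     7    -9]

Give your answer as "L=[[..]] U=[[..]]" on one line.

L=[[1,0,0,0],[-4,1,0,0],[1,1,1,0],[4,-3,4,1]] U=[[4,-3,3,1],[0,-4,3,3],[0,0,1,-2],[0,0,0,4]]

  row1 -= -4·row0 → [0,-4,3,3]
  row2 -= 1·row0 → [0,-4,4,1]
  row3 -= 4·row0 → [0,12,-5,-13]
  row2 -= 1·row1 → [0,0,1,-2]
  row3 -= -3·row1 → [0,0,4,-4]
  row3 -= 4·row2 → [0,0,0,4]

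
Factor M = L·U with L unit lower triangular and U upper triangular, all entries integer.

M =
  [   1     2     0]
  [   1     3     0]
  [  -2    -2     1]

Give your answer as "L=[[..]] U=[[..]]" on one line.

  r1 -= 1·r0 → [0,1,0]
  r2 -= -2·r0 → [0,2,1]
  r2 -= 2·r1 → [0,0,1]

L=[[1,0,0],[1,1,0],[-2,2,1]] U=[[1,2,0],[0,1,0],[0,0,1]]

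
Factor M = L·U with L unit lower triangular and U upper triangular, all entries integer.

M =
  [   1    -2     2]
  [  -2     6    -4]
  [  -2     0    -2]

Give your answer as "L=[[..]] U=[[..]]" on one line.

L=[[1,0,0],[-2,1,0],[-2,-2,1]] U=[[1,-2,2],[0,2,0],[0,0,2]]

  R1 -= -2·R0 → [0,2,0]
  R2 -= -2·R0 → [0,-4,2]
  R2 -= -2·R1 → [0,0,2]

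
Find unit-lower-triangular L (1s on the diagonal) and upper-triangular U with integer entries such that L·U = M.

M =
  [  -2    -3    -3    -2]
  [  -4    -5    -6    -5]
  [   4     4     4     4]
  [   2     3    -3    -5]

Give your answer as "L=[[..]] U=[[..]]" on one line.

  R1 -= 2·R0 → [0,1,0,-1]
  R2 -= -2·R0 → [0,-2,-2,0]
  R3 -= -1·R0 → [0,0,-6,-7]
  R2 -= -2·R1 → [0,0,-2,-2]
  R3 -= 0·R1 → [0,0,-6,-7]
  R3 -= 3·R2 → [0,0,0,-1]

L=[[1,0,0,0],[2,1,0,0],[-2,-2,1,0],[-1,0,3,1]] U=[[-2,-3,-3,-2],[0,1,0,-1],[0,0,-2,-2],[0,0,0,-1]]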